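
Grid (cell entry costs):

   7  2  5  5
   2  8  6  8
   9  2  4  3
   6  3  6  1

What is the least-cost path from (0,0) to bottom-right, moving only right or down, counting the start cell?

27

Cheapest: r0c0 → r0c1 → r1c1 → r2c1 → r2c2 → r2c3 → r3c3
  7 + 2 + 8 + 2 + 4 + 3 + 1 = 27
(Top row then right column would cost 31.)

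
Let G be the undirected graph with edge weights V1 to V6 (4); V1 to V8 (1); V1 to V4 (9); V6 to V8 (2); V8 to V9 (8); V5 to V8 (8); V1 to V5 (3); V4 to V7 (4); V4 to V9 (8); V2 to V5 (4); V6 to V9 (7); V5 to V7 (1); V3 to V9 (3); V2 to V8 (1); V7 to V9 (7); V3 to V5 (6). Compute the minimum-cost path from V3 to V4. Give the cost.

11

Checking several routes:
V3 → V9 → V7 → V4: 3 + 7 + 4 = 14
V3 → V5 → V1 → V4: 6 + 3 + 9 = 18
V3 → V5 → V7 → V4: 6 + 1 + 4 = 11
V3 → V9 → V4: 3 + 8 = 11
The minimum is 11.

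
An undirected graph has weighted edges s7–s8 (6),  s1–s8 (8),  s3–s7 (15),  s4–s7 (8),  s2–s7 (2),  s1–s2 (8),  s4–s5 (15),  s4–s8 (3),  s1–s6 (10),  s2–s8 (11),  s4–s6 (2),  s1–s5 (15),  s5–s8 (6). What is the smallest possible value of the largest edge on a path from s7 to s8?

6

Checking several routes:
s7-s2-s1-s6-s4-s8: max(2, 8, 10, 2, 3) = 10
s7-s2-s1-s8: max(2, 8, 8) = 8
s7-s4-s6-s1-s2-s8: max(8, 2, 10, 8, 11) = 11
s7-s8: max(6) = 6
s7-s4-s8: max(8, 3) = 8
s7-s4-s6-s1-s8: max(8, 2, 10, 8) = 10
The minimum achievable maximum is 6.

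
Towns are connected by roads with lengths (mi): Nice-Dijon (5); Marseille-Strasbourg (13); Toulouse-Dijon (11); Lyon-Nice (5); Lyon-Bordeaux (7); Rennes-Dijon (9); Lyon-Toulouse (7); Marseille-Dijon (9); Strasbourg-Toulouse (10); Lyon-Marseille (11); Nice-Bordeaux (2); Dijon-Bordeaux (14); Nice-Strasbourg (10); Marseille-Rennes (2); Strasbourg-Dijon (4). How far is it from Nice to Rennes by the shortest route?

14

Checking several routes:
Nice→Lyon→Marseille→Rennes: 5 + 11 + 2 = 18
Nice→Bordeaux→Lyon→Marseille→Rennes: 2 + 7 + 11 + 2 = 22
Nice→Dijon→Rennes: 5 + 9 = 14
Nice→Dijon→Marseille→Rennes: 5 + 9 + 2 = 16
Nice→Strasbourg→Dijon→Rennes: 10 + 4 + 9 = 23
The minimum is 14 mi.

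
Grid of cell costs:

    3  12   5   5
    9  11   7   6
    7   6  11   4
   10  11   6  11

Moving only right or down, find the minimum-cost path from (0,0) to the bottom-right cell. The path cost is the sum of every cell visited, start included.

Take [0,0] [0,1] [0,2] [0,3] [1,3] [2,3] [3,3] for a total of 3 + 12 + 5 + 5 + 6 + 4 + 11 = 46.

46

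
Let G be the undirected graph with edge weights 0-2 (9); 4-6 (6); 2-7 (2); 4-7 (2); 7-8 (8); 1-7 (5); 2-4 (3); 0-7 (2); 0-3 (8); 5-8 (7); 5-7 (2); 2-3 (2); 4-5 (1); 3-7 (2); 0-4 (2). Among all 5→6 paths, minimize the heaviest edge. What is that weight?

A few of the 5→6 routes:
5 - 7 - 0 - 4 - 6: max(2, 2, 2, 6) = 6
5 - 7 - 2 - 3 - 0 - 4 - 6: max(2, 2, 2, 8, 2, 6) = 8
5 - 7 - 3 - 2 - 4 - 6: max(2, 2, 2, 3, 6) = 6
5 - 7 - 4 - 6: max(2, 2, 6) = 6
5 - 7 - 2 - 4 - 6: max(2, 2, 3, 6) = 6
5 - 4 - 6: max(1, 6) = 6
Best route has worst link 6.

6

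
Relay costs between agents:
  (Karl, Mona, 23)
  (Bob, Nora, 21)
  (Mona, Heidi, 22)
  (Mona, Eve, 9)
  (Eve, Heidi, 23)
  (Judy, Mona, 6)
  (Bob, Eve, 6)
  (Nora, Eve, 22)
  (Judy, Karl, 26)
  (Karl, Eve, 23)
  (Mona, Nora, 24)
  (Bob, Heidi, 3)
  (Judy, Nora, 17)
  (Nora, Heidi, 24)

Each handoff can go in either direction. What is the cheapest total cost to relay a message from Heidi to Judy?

24

Some routes from Heidi to Judy:
Heidi -> Bob -> Eve -> Mona -> Judy: 3 + 6 + 9 + 6 = 24
Heidi -> Nora -> Judy: 24 + 17 = 41
Heidi -> Eve -> Mona -> Judy: 23 + 9 + 6 = 38
Heidi -> Mona -> Judy: 22 + 6 = 28
Heidi -> Bob -> Nora -> Judy: 3 + 21 + 17 = 41
The minimum is 24.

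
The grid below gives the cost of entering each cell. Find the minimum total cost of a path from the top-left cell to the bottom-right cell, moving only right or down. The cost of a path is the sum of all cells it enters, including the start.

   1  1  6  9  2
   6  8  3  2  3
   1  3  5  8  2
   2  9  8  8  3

21

Best path: [0,0]→[0,1]→[0,2]→[1,2]→[1,3]→[1,4]→[2,4]→[3,4]
Cost: 1 + 1 + 6 + 3 + 2 + 3 + 2 + 3 = 21
(Top row then right column would cost 27.)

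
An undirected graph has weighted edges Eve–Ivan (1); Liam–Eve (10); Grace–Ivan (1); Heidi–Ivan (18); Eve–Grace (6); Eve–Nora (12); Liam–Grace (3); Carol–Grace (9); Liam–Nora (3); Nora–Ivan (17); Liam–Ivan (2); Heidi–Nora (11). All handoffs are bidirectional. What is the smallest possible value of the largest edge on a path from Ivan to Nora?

3

Comparing a few candidate routes:
Ivan - Grace - Eve - Liam - Nora: max(1, 6, 10, 3) = 10
Ivan - Liam - Nora: max(2, 3) = 3
Ivan - Grace - Liam - Nora: max(1, 3, 3) = 3
Ivan - Eve - Grace - Liam - Nora: max(1, 6, 3, 3) = 6
Smallest bottleneck: 3.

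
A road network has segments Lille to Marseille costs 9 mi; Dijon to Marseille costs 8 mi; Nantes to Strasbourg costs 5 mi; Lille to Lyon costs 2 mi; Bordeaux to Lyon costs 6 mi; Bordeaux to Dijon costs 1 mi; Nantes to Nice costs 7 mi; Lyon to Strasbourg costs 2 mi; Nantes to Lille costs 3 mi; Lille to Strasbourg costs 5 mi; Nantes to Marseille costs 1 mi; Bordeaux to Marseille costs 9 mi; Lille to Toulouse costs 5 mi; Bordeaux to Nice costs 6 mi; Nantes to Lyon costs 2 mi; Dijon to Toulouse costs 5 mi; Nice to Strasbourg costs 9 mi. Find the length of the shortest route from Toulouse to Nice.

12

Comparing a few candidate routes:
Toulouse -> Lille -> Nantes -> Nice: 5 + 3 + 7 = 15
Toulouse -> Lille -> Lyon -> Strasbourg -> Nice: 5 + 2 + 2 + 9 = 18
Toulouse -> Lille -> Lyon -> Nantes -> Nice: 5 + 2 + 2 + 7 = 16
Toulouse -> Dijon -> Bordeaux -> Nice: 5 + 1 + 6 = 12
The minimum is 12 mi.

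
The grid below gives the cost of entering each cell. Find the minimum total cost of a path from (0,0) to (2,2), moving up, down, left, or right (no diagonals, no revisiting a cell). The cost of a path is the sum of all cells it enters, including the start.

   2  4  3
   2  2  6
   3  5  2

13

Best path: r0c0 -> r1c0 -> r1c1 -> r2c1 -> r2c2
Cost: 2 + 2 + 2 + 5 + 2 = 13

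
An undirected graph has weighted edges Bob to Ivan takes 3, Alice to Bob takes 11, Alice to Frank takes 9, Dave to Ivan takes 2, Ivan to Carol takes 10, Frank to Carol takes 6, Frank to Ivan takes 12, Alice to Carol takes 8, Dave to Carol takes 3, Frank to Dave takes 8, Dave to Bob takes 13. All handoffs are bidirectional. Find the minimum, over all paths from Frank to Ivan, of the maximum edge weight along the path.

Some routes from Frank to Ivan:
Frank→Carol→Dave→Ivan: max(6, 3, 2) = 6
Frank→Alice→Carol→Dave→Ivan: max(9, 8, 3, 2) = 9
Frank→Dave→Ivan: max(8, 2) = 8
Frank→Carol→Ivan: max(6, 10) = 10
Best route has worst link 6.

6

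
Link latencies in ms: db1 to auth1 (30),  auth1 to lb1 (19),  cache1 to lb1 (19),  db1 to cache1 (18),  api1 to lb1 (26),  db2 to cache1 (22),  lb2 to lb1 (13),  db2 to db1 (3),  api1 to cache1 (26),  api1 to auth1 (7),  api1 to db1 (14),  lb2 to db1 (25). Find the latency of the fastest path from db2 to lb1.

40

Some routes from db2 to lb1:
db2 -> db1 -> cache1 -> lb1: 3 + 18 + 19 = 40
db2 -> db1 -> api1 -> auth1 -> lb1: 3 + 14 + 7 + 19 = 43
db2 -> cache1 -> lb1: 22 + 19 = 41
db2 -> db1 -> lb2 -> lb1: 3 + 25 + 13 = 41
db2 -> db1 -> api1 -> lb1: 3 + 14 + 26 = 43
The minimum is 40 ms.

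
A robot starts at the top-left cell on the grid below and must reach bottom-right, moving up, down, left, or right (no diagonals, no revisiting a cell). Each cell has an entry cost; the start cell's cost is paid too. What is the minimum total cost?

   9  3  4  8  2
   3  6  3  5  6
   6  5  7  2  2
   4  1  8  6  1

29

Path r0c0 r0c1 r0c2 r1c2 r1c3 r2c3 r2c4 r3c4: 9 + 3 + 4 + 3 + 5 + 2 + 2 + 1 = 29.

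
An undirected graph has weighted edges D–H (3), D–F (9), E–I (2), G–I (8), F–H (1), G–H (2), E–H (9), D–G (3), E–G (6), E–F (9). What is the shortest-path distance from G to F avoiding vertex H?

Routes from G to F avoiding H:
G -> E -> F: 6 + 9 = 15
G -> D -> F: 3 + 9 = 12
G -> I -> E -> F: 8 + 2 + 9 = 19
The minimum is 12.

12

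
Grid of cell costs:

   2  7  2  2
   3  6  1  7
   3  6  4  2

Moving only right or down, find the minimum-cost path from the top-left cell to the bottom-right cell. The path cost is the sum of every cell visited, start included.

18

Best path: [0,0] [0,1] [0,2] [1,2] [2,2] [2,3]
Cost: 2 + 7 + 2 + 1 + 4 + 2 = 18
For comparison, the top-then-right route costs 22.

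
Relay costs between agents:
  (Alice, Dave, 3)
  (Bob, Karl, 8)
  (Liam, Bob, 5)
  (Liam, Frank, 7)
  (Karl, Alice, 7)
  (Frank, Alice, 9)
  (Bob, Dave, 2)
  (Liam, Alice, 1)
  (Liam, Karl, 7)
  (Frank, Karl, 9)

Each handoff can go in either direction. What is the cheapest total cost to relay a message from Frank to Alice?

Some routes from Frank to Alice:
Frank - Liam - Alice: 7 + 1 = 8
Frank - Liam - Bob - Dave - Alice: 7 + 5 + 2 + 3 = 17
Frank - Karl - Liam - Alice: 9 + 7 + 1 = 17
Frank - Alice: 9
Frank - Karl - Alice: 9 + 7 = 16
The minimum is 8.

8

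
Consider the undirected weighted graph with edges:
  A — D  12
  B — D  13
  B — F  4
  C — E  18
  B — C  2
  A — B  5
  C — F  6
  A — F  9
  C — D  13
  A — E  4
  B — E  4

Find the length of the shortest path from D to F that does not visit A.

Comparing a few candidate routes:
D -> C -> B -> F: 13 + 2 + 4 = 19
D -> C -> F: 13 + 6 = 19
D -> B -> F: 13 + 4 = 17
Best route has total 17.

17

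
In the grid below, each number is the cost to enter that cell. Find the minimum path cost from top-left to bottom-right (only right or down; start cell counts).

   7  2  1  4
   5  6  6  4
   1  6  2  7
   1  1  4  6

Cheapest: [0,0] → [1,0] → [2,0] → [3,0] → [3,1] → [3,2] → [3,3]
  7 + 5 + 1 + 1 + 1 + 4 + 6 = 25
(Top row then right column would cost 31.)

25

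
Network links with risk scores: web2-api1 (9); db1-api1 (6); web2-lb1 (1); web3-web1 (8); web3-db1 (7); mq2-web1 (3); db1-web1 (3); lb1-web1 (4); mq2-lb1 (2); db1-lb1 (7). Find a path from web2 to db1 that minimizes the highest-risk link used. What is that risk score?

Some routes from web2 to db1:
web2 -> lb1 -> mq2 -> web1 -> db1: max(1, 2, 3, 3) = 3
web2 -> lb1 -> db1: max(1, 7) = 7
web2 -> lb1 -> web1 -> web3 -> db1: max(1, 4, 8, 7) = 8
web2 -> lb1 -> mq2 -> web1 -> web3 -> db1: max(1, 2, 3, 8, 7) = 8
web2 -> lb1 -> web1 -> db1: max(1, 4, 3) = 4
Smallest bottleneck: 3.

3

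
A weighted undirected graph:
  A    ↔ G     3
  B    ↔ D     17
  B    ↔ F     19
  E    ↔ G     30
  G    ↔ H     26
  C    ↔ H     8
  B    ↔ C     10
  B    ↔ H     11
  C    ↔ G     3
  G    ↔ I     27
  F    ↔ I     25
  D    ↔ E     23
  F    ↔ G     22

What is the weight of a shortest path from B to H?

Some routes from B to H:
B - C - H: 10 + 8 = 18
B - H: 11
B - C - G - H: 10 + 3 + 26 = 39
B - F - G - C - H: 19 + 22 + 3 + 8 = 52
Shortest: 11.

11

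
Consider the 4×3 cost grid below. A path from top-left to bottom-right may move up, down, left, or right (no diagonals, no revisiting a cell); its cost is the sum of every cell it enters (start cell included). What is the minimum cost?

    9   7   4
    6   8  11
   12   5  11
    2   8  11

Cheapest: [0,0] -> [1,0] -> [1,1] -> [2,1] -> [3,1] -> [3,2]
  9 + 6 + 8 + 5 + 8 + 11 = 47

47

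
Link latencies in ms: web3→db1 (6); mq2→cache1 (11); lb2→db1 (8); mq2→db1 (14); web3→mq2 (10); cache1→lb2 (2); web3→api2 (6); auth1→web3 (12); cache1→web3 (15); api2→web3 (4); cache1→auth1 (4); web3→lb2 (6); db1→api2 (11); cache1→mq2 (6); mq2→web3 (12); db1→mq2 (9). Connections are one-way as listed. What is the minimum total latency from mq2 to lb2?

Routes from mq2 to lb2:
mq2 -> db1 -> api2 -> web3 -> lb2: 14 + 11 + 4 + 6 = 35
mq2 -> cache1 -> lb2: 11 + 2 = 13
mq2 -> cache1 -> auth1 -> web3 -> lb2: 11 + 4 + 12 + 6 = 33
mq2 -> cache1 -> web3 -> lb2: 11 + 15 + 6 = 32
mq2 -> web3 -> lb2: 12 + 6 = 18
Shortest: 13 ms.

13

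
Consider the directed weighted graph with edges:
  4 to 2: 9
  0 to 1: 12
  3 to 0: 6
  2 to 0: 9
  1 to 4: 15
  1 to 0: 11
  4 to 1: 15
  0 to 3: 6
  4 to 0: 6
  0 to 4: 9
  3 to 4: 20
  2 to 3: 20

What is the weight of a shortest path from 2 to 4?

Checking several routes:
2 - 3 - 0 - 4: 20 + 6 + 9 = 35
2 - 0 - 3 - 4: 9 + 6 + 20 = 35
2 - 0 - 4: 9 + 9 = 18
Best route has total 18.

18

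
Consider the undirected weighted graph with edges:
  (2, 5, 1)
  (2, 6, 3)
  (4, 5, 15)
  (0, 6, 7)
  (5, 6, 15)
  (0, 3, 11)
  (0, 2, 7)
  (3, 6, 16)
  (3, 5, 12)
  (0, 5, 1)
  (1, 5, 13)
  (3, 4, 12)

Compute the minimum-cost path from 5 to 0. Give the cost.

A few of the 5→0 routes:
5 -> 2 -> 6 -> 0: 1 + 3 + 7 = 11
5 -> 2 -> 0: 1 + 7 = 8
5 -> 0: 1
Best route has total 1.

1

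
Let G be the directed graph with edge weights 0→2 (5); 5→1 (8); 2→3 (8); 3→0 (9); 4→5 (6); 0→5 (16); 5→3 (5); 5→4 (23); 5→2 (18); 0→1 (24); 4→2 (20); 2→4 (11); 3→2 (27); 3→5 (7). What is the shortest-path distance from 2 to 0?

17

Candidate routes:
2 - 4 - 5 - 3 - 0: 11 + 6 + 5 + 9 = 31
2 - 3 - 0: 8 + 9 = 17
The minimum is 17.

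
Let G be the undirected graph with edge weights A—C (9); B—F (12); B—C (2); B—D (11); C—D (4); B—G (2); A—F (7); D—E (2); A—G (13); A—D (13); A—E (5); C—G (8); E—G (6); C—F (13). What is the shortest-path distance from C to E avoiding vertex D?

10

Comparing a few candidate routes:
C-G-E: 8 + 6 = 14
C-A-E: 9 + 5 = 14
C-B-G-E: 2 + 2 + 6 = 10
The minimum is 10.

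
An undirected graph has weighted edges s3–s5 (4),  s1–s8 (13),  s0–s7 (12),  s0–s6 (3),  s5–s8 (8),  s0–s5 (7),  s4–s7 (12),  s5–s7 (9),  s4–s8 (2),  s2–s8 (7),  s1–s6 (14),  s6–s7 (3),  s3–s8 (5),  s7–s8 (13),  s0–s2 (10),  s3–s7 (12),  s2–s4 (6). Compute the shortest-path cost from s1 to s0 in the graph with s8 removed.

17

Checking several routes:
s1 - s6 - s0: 14 + 3 = 17
s1 - s6 - s7 - s5 - s0: 14 + 3 + 9 + 7 = 33
s1 - s6 - s7 - s0: 14 + 3 + 12 = 29
The minimum is 17.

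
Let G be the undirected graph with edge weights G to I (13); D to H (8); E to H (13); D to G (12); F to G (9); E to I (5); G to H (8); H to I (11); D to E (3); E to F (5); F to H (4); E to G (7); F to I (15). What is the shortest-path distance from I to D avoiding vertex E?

19

Comparing a few candidate routes:
I-G-D: 13 + 12 = 25
I-H-D: 11 + 8 = 19
I-F-H-D: 15 + 4 + 8 = 27
The minimum is 19.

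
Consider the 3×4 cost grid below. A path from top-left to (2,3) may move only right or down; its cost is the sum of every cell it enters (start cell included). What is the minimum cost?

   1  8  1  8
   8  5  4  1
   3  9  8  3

One optimal route is (0,0) (0,1) (0,2) (1,2) (1,3) (2,3).
Its cost is 1 + 8 + 1 + 4 + 1 + 3 = 18.
(Top row then right column would cost 22.)

18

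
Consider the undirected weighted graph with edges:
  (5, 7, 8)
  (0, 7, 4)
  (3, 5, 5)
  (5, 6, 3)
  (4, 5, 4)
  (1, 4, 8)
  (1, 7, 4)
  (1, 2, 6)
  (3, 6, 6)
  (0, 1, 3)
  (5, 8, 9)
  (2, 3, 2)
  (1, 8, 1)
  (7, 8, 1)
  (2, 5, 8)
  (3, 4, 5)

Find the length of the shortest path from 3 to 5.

5

Some routes from 3 to 5:
3→2→5: 2 + 8 = 10
3→4→5: 5 + 4 = 9
3→5: 5
3→6→5: 6 + 3 = 9
Shortest: 5.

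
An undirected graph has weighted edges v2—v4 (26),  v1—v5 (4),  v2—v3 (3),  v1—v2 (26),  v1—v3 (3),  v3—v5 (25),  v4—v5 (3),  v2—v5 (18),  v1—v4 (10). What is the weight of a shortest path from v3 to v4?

Checking several routes:
v3-v2-v5-v4: 3 + 18 + 3 = 24
v3-v5-v4: 25 + 3 = 28
v3-v1-v5-v4: 3 + 4 + 3 = 10
v3-v2-v4: 3 + 26 = 29
v3-v1-v4: 3 + 10 = 13
Best route has total 10.

10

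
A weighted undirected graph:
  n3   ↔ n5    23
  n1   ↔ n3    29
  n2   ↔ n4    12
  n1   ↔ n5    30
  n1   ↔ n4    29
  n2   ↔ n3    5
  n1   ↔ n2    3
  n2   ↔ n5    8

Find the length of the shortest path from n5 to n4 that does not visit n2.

Candidate routes:
n5-n1-n4: 30 + 29 = 59
n5-n3-n1-n4: 23 + 29 + 29 = 81
The minimum is 59.

59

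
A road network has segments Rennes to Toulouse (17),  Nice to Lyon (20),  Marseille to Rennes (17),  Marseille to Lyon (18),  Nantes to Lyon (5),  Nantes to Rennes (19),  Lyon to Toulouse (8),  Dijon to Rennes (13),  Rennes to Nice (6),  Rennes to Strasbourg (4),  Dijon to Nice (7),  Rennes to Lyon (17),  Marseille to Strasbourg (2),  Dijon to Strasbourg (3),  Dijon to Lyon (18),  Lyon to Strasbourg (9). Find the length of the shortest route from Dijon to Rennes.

7

Checking several routes:
Dijon-Strasbourg-Rennes: 3 + 4 = 7
Dijon-Nice-Rennes: 7 + 6 = 13
Dijon-Rennes: 13
Dijon-Strasbourg-Marseille-Rennes: 3 + 2 + 17 = 22
Dijon-Strasbourg-Lyon-Rennes: 3 + 9 + 17 = 29
Shortest: 7.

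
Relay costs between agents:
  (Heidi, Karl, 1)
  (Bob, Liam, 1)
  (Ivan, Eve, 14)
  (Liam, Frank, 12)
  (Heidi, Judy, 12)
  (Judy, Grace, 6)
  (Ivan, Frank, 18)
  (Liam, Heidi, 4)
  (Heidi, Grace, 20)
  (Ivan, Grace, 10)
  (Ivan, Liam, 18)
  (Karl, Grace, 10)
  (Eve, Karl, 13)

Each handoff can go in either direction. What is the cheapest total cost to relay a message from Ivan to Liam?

Comparing a few candidate routes:
Ivan -> Grace -> Karl -> Heidi -> Liam: 10 + 10 + 1 + 4 = 25
Ivan -> Grace -> Heidi -> Liam: 10 + 20 + 4 = 34
Ivan -> Frank -> Liam: 18 + 12 = 30
Ivan -> Liam: 18
Ivan -> Eve -> Karl -> Heidi -> Liam: 14 + 13 + 1 + 4 = 32
Ivan -> Grace -> Judy -> Heidi -> Liam: 10 + 6 + 12 + 4 = 32
Shortest: 18.

18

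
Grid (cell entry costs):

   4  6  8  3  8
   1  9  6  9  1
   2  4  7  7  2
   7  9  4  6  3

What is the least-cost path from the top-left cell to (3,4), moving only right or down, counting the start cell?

30

One optimal route is [0,0]→[1,0]→[2,0]→[2,1]→[2,2]→[2,3]→[2,4]→[3,4].
Its cost is 4 + 1 + 2 + 4 + 7 + 7 + 2 + 3 = 30.
For comparison, the top-then-right route costs 35.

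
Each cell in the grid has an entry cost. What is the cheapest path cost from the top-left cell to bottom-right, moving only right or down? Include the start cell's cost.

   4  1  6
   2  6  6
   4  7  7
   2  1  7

20

Best path: (0,0) (1,0) (2,0) (3,0) (3,1) (3,2)
Cost: 4 + 2 + 4 + 2 + 1 + 7 = 20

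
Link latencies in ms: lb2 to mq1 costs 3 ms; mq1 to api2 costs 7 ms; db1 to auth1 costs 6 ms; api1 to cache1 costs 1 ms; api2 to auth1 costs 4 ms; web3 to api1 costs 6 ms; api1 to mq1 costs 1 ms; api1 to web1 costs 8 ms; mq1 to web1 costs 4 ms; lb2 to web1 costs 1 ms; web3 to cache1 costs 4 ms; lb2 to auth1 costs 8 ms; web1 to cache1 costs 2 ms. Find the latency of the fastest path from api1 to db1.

18

Comparing a few candidate routes:
api1-cache1-web1-lb2-auth1-db1: 1 + 2 + 1 + 8 + 6 = 18
api1-mq1-lb2-auth1-db1: 1 + 3 + 8 + 6 = 18
api1-mq1-api2-auth1-db1: 1 + 7 + 4 + 6 = 18
The minimum is 18 ms.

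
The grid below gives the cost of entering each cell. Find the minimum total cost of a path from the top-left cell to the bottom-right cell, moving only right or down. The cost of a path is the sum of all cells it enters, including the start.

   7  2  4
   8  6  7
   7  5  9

29

Take [0,0]→[0,1]→[0,2]→[1,2]→[2,2] for a total of 7 + 2 + 4 + 7 + 9 = 29.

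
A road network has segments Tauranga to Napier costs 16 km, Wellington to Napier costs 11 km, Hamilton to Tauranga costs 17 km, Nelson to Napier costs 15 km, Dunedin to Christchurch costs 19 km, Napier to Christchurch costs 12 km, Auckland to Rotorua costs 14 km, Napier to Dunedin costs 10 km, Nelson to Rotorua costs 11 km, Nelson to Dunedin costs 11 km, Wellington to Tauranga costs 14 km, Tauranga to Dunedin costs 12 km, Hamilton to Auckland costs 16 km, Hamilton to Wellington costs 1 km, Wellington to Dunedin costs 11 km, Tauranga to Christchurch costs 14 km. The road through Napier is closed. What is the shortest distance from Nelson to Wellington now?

Comparing a few candidate routes:
Nelson -> Dunedin -> Wellington: 11 + 11 = 22
Nelson -> Dunedin -> Tauranga -> Hamilton -> Wellington: 11 + 12 + 17 + 1 = 41
Nelson -> Dunedin -> Tauranga -> Wellington: 11 + 12 + 14 = 37
Nelson -> Dunedin -> Christchurch -> Tauranga -> Wellington: 11 + 19 + 14 + 14 = 58
Nelson -> Rotorua -> Auckland -> Hamilton -> Wellington: 11 + 14 + 16 + 1 = 42
Shortest: 22 km.

22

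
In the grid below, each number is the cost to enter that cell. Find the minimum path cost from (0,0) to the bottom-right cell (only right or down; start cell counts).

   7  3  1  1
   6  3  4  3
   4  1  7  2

Take r0c0→r0c1→r0c2→r0c3→r1c3→r2c3 for a total of 7 + 3 + 1 + 1 + 3 + 2 = 17.

17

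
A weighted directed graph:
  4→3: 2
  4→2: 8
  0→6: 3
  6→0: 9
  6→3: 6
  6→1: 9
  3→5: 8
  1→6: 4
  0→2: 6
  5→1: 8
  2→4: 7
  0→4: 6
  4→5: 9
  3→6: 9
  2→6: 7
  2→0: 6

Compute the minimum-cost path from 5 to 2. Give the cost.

27

Candidate routes:
5 -> 1 -> 6 -> 0 -> 4 -> 2: 8 + 4 + 9 + 6 + 8 = 35
5 -> 1 -> 6 -> 0 -> 2: 8 + 4 + 9 + 6 = 27
The minimum is 27.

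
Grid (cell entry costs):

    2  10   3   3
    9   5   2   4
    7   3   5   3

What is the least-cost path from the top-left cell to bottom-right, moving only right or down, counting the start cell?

24

Cheapest: (0,0) → (0,1) → (0,2) → (1,2) → (1,3) → (2,3)
  2 + 10 + 3 + 2 + 4 + 3 = 24
(Top row then right column would cost 25.)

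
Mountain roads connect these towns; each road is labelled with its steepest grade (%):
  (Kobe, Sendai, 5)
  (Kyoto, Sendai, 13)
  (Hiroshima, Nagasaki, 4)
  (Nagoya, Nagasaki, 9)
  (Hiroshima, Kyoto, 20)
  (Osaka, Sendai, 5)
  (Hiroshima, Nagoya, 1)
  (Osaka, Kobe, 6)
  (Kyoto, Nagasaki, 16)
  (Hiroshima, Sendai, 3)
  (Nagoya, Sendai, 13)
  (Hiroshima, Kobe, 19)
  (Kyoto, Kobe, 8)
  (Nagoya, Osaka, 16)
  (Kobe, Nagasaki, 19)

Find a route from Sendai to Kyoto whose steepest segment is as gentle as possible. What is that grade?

Comparing a few candidate routes:
Sendai -> Kobe -> Kyoto: max(5, 8) = 8
Sendai -> Osaka -> Kobe -> Kyoto: max(5, 6, 8) = 8
Sendai -> Kyoto: max(13) = 13
The minimum achievable maximum is 8%.

8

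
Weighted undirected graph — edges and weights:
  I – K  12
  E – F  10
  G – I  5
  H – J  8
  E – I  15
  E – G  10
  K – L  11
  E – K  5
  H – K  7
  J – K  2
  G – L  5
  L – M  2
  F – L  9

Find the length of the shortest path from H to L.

18

Checking several routes:
H -> J -> K -> E -> G -> L: 8 + 2 + 5 + 10 + 5 = 30
H -> K -> I -> G -> L: 7 + 12 + 5 + 5 = 29
H -> K -> E -> F -> L: 7 + 5 + 10 + 9 = 31
H -> K -> E -> G -> L: 7 + 5 + 10 + 5 = 27
H -> J -> K -> L: 8 + 2 + 11 = 21
H -> K -> L: 7 + 11 = 18
The minimum is 18.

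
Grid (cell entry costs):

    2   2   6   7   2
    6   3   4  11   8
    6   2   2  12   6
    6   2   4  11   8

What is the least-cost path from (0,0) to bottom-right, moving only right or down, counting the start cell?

Best path: (0,0)→(0,1)→(1,1)→(2,1)→(2,2)→(3,2)→(3,3)→(3,4)
Cost: 2 + 2 + 3 + 2 + 2 + 4 + 11 + 8 = 34

34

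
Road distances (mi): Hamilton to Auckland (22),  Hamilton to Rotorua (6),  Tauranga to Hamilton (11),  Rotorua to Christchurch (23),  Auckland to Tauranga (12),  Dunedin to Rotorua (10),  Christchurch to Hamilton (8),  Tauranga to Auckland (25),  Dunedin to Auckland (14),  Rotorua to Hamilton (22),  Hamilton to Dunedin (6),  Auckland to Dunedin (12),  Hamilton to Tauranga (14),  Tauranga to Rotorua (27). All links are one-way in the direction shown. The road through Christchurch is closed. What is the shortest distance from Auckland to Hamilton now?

23

Candidate routes:
Auckland - Tauranga - Rotorua - Hamilton: 12 + 27 + 22 = 61
Auckland - Tauranga - Hamilton: 12 + 11 = 23
Auckland - Dunedin - Rotorua - Hamilton: 12 + 10 + 22 = 44
Best route has total 23 mi.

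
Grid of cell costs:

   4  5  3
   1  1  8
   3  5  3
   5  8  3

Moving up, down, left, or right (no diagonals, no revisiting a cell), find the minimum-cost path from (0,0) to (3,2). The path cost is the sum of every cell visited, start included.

17

One optimal route is (0,0) (1,0) (1,1) (2,1) (2,2) (3,2).
Its cost is 4 + 1 + 1 + 5 + 3 + 3 = 17.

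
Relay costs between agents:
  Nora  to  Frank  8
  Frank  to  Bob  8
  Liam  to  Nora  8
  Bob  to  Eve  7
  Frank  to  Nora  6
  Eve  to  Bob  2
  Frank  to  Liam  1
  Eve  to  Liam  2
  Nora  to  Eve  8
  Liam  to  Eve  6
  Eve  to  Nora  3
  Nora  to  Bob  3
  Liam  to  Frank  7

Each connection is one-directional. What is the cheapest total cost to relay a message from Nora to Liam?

9

Routes from Nora to Liam:
Nora → Frank → Bob → Eve → Liam: 8 + 8 + 7 + 2 = 25
Nora → Bob → Eve → Liam: 3 + 7 + 2 = 12
Nora → Frank → Liam: 8 + 1 = 9
Nora → Eve → Liam: 8 + 2 = 10
The minimum is 9.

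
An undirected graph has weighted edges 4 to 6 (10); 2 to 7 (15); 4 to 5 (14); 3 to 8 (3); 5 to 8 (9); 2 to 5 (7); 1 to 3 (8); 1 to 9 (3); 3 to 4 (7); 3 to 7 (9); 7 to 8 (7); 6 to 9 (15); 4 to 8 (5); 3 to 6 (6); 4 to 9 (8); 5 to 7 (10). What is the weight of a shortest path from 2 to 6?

Comparing a few candidate routes:
2→5→8→4→6: 7 + 9 + 5 + 10 = 31
2→7→3→6: 15 + 9 + 6 = 30
2→5→8→3→6: 7 + 9 + 3 + 6 = 25
2→5→4→6: 7 + 14 + 10 = 31
Best route has total 25.

25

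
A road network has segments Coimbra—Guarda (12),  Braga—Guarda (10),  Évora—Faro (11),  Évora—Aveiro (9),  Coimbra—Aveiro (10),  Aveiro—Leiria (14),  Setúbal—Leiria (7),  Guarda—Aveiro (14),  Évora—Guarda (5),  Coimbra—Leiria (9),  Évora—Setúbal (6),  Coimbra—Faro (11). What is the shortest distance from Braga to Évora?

15

Checking several routes:
Braga - Guarda - Évora: 10 + 5 = 15
Braga - Guarda - Coimbra - Leiria - Setúbal - Évora: 10 + 12 + 9 + 7 + 6 = 44
Braga - Guarda - Aveiro - Évora: 10 + 14 + 9 = 33
Braga - Guarda - Coimbra - Faro - Évora: 10 + 12 + 11 + 11 = 44
Braga - Guarda - Coimbra - Aveiro - Évora: 10 + 12 + 10 + 9 = 41
Braga - Guarda - Aveiro - Leiria - Setúbal - Évora: 10 + 14 + 14 + 7 + 6 = 51
The minimum is 15.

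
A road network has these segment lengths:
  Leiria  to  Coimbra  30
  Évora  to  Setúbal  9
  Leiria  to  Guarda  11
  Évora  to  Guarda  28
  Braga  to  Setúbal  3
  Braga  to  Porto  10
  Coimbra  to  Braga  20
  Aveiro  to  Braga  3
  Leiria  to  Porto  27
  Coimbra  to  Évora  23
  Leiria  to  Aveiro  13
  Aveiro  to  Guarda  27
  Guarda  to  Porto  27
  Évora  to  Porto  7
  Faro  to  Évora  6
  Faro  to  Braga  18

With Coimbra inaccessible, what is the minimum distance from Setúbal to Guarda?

30

Checking several routes:
Setúbal -> Braga -> Aveiro -> Leiria -> Guarda: 3 + 3 + 13 + 11 = 30
Setúbal -> Braga -> Aveiro -> Guarda: 3 + 3 + 27 = 33
Setúbal -> Évora -> Guarda: 9 + 28 = 37
Shortest: 30.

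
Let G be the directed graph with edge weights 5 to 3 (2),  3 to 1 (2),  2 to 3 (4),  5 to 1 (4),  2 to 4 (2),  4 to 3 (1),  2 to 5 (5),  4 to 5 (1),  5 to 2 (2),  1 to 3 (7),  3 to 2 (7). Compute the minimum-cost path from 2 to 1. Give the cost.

Comparing a few candidate routes:
2 → 3 → 1: 4 + 2 = 6
2 → 4 → 3 → 1: 2 + 1 + 2 = 5
2 → 4 → 5 → 3 → 1: 2 + 1 + 2 + 2 = 7
Shortest: 5.

5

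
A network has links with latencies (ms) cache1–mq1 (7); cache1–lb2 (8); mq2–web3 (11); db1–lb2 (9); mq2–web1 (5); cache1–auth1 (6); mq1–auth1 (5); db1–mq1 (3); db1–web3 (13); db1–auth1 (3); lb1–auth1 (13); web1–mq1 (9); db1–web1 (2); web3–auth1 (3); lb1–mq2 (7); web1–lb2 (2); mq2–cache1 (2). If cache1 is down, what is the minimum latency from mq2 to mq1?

10

A few of the mq2→mq1 routes:
mq2-web1-db1-mq1: 5 + 2 + 3 = 10
mq2-web3-auth1-db1-mq1: 11 + 3 + 3 + 3 = 20
mq2-web1-db1-auth1-mq1: 5 + 2 + 3 + 5 = 15
mq2-web1-mq1: 5 + 9 = 14
mq2-web3-auth1-mq1: 11 + 3 + 5 = 19
mq2-web1-lb2-db1-mq1: 5 + 2 + 9 + 3 = 19
Shortest: 10 ms.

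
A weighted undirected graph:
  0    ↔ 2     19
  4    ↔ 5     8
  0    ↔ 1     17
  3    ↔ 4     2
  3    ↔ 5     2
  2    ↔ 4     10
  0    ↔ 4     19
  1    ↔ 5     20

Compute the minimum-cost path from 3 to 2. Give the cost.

12

A few of the 3→2 routes:
3-4-0-2: 2 + 19 + 19 = 40
3-4-2: 2 + 10 = 12
3-5-4-2: 2 + 8 + 10 = 20
3-5-1-0-2: 2 + 20 + 17 + 19 = 58
3-5-4-0-2: 2 + 8 + 19 + 19 = 48
The minimum is 12.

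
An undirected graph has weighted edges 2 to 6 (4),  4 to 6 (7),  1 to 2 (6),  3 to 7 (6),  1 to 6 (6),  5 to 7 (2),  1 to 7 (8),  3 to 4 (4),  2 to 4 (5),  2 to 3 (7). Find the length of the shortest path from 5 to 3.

8

Checking several routes:
5 - 7 - 1 - 2 - 3: 2 + 8 + 6 + 7 = 23
5 - 7 - 1 - 6 - 4 - 3: 2 + 8 + 6 + 7 + 4 = 27
5 - 7 - 3: 2 + 6 = 8
5 - 7 - 1 - 2 - 4 - 3: 2 + 8 + 6 + 5 + 4 = 25
The minimum is 8.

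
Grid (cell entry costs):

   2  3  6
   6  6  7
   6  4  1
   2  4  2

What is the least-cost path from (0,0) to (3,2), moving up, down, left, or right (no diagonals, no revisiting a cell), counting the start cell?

18

One optimal route is (0,0) → (0,1) → (1,1) → (2,1) → (2,2) → (3,2).
Its cost is 2 + 3 + 6 + 4 + 1 + 2 = 18.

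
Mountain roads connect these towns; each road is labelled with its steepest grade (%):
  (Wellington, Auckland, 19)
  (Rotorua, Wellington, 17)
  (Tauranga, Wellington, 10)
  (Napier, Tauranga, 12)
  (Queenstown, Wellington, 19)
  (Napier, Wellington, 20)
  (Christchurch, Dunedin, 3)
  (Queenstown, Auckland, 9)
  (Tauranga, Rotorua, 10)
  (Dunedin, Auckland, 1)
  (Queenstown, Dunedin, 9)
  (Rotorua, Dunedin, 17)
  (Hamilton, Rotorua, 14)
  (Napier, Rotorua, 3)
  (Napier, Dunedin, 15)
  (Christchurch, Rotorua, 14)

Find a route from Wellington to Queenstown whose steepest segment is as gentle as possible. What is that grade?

14

Some routes from Wellington to Queenstown:
Wellington → Tauranga → Napier → Rotorua → Christchurch → Dunedin → Auckland → Queenstown: max(10, 12, 3, 14, 3, 1, 9) = 14
Wellington → Tauranga → Rotorua → Christchurch → Dunedin → Queenstown: max(10, 10, 14, 3, 9) = 14
Wellington → Tauranga → Napier → Rotorua → Christchurch → Dunedin → Queenstown: max(10, 12, 3, 14, 3, 9) = 14
Smallest bottleneck: 14%.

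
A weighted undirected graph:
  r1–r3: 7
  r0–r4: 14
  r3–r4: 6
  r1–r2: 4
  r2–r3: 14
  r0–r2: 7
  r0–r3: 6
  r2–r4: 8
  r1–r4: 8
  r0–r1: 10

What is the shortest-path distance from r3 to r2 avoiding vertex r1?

13

Routes from r3 to r2 avoiding r1:
r3 -> r0 -> r4 -> r2: 6 + 14 + 8 = 28
r3 -> r4 -> r2: 6 + 8 = 14
r3 -> r0 -> r2: 6 + 7 = 13
r3 -> r4 -> r0 -> r2: 6 + 14 + 7 = 27
r3 -> r2: 14
The minimum is 13.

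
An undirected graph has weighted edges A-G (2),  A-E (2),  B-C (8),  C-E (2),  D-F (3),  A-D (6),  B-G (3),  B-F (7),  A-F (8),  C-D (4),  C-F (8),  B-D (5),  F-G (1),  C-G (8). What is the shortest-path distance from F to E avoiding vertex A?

9

Checking several routes:
F→G→B→C→E: 1 + 3 + 8 + 2 = 14
F→G→C→E: 1 + 8 + 2 = 11
F→C→E: 8 + 2 = 10
F→D→C→E: 3 + 4 + 2 = 9
F→G→B→D→C→E: 1 + 3 + 5 + 4 + 2 = 15
The minimum is 9.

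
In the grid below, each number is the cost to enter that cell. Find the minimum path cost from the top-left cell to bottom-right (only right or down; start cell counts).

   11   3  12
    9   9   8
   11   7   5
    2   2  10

Cheapest: [0,0]→[0,1]→[1,1]→[2,1]→[3,1]→[3,2]
  11 + 3 + 9 + 7 + 2 + 10 = 42
For comparison, the top-then-right route costs 49.

42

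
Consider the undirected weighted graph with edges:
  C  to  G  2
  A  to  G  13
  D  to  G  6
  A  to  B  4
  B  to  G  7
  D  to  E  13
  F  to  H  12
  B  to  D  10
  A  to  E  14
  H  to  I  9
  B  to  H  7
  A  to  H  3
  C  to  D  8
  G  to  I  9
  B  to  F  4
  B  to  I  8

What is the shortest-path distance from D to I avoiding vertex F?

A few of the D→I routes:
D-G-B-I: 6 + 7 + 8 = 21
D-C-G-I: 8 + 2 + 9 = 19
D-G-I: 6 + 9 = 15
D-B-I: 10 + 8 = 18
D-C-G-B-I: 8 + 2 + 7 + 8 = 25
Shortest: 15.

15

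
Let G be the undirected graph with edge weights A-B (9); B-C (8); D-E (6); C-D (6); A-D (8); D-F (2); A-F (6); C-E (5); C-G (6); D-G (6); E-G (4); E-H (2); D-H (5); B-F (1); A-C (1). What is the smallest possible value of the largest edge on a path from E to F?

5

A few of the E→F routes:
E→H→D→F: max(2, 5, 2) = 5
E→G→C→A→F: max(4, 6, 1, 6) = 6
E→H→D→G→C→A→F: max(2, 5, 6, 6, 1, 6) = 6
E→H→D→C→A→F: max(2, 5, 6, 1, 6) = 6
E→G→C→D→F: max(4, 6, 6, 2) = 6
The minimum achievable maximum is 5.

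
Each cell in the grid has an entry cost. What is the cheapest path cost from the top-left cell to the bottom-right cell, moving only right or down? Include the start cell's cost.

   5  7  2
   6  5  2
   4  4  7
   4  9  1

24

Best path: [0,0] → [0,1] → [0,2] → [1,2] → [2,2] → [3,2]
Cost: 5 + 7 + 2 + 2 + 7 + 1 = 24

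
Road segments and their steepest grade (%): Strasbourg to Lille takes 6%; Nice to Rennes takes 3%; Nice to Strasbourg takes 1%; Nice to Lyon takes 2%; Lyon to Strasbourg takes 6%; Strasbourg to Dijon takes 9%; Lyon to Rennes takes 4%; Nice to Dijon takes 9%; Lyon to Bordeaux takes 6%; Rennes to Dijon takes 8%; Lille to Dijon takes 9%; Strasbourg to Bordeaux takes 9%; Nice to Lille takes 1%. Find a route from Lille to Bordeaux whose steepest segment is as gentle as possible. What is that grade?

6

A few of the Lille→Bordeaux routes:
Lille -> Nice -> Strasbourg -> Lyon -> Bordeaux: max(1, 1, 6, 6) = 6
Lille -> Nice -> Lyon -> Bordeaux: max(1, 2, 6) = 6
Lille -> Strasbourg -> Nice -> Rennes -> Lyon -> Bordeaux: max(6, 1, 3, 4, 6) = 6
Lille -> Strasbourg -> Lyon -> Bordeaux: max(6, 6, 6) = 6
Lille -> Nice -> Rennes -> Lyon -> Bordeaux: max(1, 3, 4, 6) = 6
Lille -> Strasbourg -> Nice -> Lyon -> Bordeaux: max(6, 1, 2, 6) = 6
Smallest bottleneck: 6%.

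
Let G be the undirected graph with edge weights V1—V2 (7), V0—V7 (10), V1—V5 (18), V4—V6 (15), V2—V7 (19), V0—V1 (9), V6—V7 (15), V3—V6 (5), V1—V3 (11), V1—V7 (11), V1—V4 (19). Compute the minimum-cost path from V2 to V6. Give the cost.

23

Checking several routes:
V2 → V1 → V7 → V6: 7 + 11 + 15 = 33
V2 → V1 → V0 → V7 → V6: 7 + 9 + 10 + 15 = 41
V2 → V7 → V6: 19 + 15 = 34
V2 → V7 → V1 → V3 → V6: 19 + 11 + 11 + 5 = 46
V2 → V1 → V3 → V6: 7 + 11 + 5 = 23
V2 → V1 → V4 → V6: 7 + 19 + 15 = 41
Best route has total 23.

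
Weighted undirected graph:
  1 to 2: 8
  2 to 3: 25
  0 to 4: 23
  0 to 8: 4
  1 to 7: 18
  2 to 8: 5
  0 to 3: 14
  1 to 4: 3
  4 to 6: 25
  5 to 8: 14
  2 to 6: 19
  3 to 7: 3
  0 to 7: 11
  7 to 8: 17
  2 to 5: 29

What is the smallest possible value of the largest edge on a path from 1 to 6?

19

Some routes from 1 to 6:
1→7→8→2→6: max(18, 17, 5, 19) = 19
1→7→0→8→2→6: max(18, 11, 4, 5, 19) = 19
1→2→6: max(8, 19) = 19
1→7→3→0→8→2→6: max(18, 3, 14, 4, 5, 19) = 19
Smallest bottleneck: 19.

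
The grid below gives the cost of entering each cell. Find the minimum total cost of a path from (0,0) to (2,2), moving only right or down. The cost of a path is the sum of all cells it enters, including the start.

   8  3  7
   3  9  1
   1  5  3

Best path: [0,0] [1,0] [2,0] [2,1] [2,2]
Cost: 8 + 3 + 1 + 5 + 3 = 20

20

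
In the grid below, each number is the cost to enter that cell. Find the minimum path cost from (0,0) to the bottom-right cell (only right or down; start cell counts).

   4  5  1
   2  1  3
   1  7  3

13

Take [0,0]→[1,0]→[1,1]→[1,2]→[2,2] for a total of 4 + 2 + 1 + 3 + 3 = 13.
For comparison, the top-then-right route costs 16.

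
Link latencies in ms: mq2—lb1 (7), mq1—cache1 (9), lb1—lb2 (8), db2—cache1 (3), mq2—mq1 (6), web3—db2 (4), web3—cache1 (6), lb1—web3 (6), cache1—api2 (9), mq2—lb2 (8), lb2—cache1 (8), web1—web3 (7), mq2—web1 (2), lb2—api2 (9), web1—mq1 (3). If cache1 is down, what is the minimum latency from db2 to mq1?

14

Paths from db2 to mq1 avoiding cache1:
db2→web3→web1→mq1: 4 + 7 + 3 = 14
db2→web3→lb1→mq2→web1→mq1: 4 + 6 + 7 + 2 + 3 = 22
db2→web3→web1→mq2→mq1: 4 + 7 + 2 + 6 = 19
db2→web3→lb1→lb2→mq2→web1→mq1: 4 + 6 + 8 + 8 + 2 + 3 = 31
db2→web3→lb1→lb2→mq2→mq1: 4 + 6 + 8 + 8 + 6 = 32
db2→web3→lb1→mq2→mq1: 4 + 6 + 7 + 6 = 23
The minimum is 14 ms.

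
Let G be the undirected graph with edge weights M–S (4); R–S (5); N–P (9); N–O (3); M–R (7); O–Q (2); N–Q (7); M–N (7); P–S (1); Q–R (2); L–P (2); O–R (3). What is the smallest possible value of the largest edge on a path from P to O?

5

A few of the P→O routes:
P - S - M - R - Q - O: max(1, 4, 7, 2, 2) = 7
P - S - R - Q - O: max(1, 5, 2, 2) = 5
P - S - R - O: max(1, 5, 3) = 5
P - S - M - R - Q - N - O: max(1, 4, 7, 2, 7, 3) = 7
The minimum achievable maximum is 5.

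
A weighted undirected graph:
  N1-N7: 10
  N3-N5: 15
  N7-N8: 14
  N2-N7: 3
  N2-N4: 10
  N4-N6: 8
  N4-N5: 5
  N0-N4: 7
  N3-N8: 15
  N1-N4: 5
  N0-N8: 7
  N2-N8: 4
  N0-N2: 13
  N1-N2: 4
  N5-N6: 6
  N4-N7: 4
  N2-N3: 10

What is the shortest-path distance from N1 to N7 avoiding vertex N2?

9

Routes from N1 to N7 avoiding N2:
N1-N4-N6-N5-N3-N8-N7: 5 + 8 + 6 + 15 + 15 + 14 = 63
N1-N4-N5-N3-N8-N7: 5 + 5 + 15 + 15 + 14 = 54
N1-N4-N7: 5 + 4 = 9
N1-N7: 10
N1-N4-N0-N8-N7: 5 + 7 + 7 + 14 = 33
Shortest: 9.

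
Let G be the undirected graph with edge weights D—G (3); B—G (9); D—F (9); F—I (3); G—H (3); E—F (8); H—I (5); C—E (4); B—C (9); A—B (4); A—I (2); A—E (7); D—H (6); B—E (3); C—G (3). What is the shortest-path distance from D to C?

A few of the D→C routes:
D → F → I → H → G → C: 9 + 3 + 5 + 3 + 3 = 23
D → H → G → C: 6 + 3 + 3 = 12
D → G → B → C: 3 + 9 + 9 = 21
D → G → B → E → C: 3 + 9 + 3 + 4 = 19
D → G → C: 3 + 3 = 6
D → F → E → C: 9 + 8 + 4 = 21
Shortest: 6.

6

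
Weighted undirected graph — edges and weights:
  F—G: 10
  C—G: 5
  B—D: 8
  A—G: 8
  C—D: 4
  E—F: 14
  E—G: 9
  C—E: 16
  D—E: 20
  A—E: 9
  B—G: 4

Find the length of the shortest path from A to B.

12

Comparing a few candidate routes:
A→E→G→B: 9 + 9 + 4 = 22
A→G→B: 8 + 4 = 12
A→G→C→D→B: 8 + 5 + 4 + 8 = 25
The minimum is 12.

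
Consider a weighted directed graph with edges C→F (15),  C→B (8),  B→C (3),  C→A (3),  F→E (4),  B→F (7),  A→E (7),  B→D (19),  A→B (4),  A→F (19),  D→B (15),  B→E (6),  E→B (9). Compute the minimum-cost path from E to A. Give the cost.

15

Candidate routes:
E -> B -> C -> A: 9 + 3 + 3 = 15
Shortest: 15.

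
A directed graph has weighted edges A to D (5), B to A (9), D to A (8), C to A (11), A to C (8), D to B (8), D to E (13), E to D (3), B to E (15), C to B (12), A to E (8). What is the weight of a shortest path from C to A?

Candidate routes:
C → B → A: 12 + 9 = 21
C → B → E → D → A: 12 + 15 + 3 + 8 = 38
C → A: 11
Shortest: 11.

11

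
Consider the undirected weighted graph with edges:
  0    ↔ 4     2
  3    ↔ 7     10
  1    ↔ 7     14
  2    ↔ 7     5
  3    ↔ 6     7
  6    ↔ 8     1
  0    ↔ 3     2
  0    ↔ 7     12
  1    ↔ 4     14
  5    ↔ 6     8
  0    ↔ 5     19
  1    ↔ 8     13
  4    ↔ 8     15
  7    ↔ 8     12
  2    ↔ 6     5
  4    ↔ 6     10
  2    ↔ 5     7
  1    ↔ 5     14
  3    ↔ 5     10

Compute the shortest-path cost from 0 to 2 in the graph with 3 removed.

17

Checking several routes:
0 - 4 - 6 - 5 - 2: 2 + 10 + 8 + 7 = 27
0 - 4 - 6 - 2: 2 + 10 + 5 = 17
0 - 4 - 8 - 6 - 2: 2 + 15 + 1 + 5 = 23
0 - 7 - 2: 12 + 5 = 17
0 - 5 - 2: 19 + 7 = 26
The minimum is 17.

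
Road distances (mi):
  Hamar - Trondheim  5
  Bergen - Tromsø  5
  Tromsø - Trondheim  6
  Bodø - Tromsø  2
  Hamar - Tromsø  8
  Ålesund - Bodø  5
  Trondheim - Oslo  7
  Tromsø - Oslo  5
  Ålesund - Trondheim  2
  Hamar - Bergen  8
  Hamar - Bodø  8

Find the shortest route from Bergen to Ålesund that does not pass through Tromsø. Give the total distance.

15

Candidate routes:
Bergen→Hamar→Trondheim→Ålesund: 8 + 5 + 2 = 15
Bergen→Hamar→Bodø→Ålesund: 8 + 8 + 5 = 21
Best route has total 15 mi.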